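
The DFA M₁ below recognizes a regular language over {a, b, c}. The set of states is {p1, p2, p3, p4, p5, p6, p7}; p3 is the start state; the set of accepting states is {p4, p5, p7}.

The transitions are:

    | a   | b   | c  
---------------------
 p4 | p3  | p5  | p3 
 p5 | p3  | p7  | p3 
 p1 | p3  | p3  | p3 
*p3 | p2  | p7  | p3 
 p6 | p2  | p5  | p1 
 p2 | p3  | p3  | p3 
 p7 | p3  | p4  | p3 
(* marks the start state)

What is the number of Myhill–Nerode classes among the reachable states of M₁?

3

Reachable states from the start: {p2,p3,p4,p5,p7}. Unreachable: {p1,p6} — drop them.
Start with accepting vs non-accepting: {p4,p5,p7} | {p2,p3}.
Refine {p2,p3} on symbol b: members go to different blocks, giving {p2} and {p3}.
The partition is now stable with 3 blocks: {p4,p5,p7} | {p2} | {p3}.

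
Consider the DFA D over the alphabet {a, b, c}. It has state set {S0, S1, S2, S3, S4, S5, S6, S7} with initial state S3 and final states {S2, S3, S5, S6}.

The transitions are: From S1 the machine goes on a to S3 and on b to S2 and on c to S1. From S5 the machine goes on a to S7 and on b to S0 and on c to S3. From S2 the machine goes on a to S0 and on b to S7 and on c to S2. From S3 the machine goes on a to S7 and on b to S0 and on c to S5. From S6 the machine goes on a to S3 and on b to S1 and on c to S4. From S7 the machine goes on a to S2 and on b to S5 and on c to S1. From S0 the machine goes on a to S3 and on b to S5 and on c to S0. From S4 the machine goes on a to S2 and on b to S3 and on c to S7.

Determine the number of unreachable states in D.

2

BFS from S3 reaches {S0, S1, S2, S3, S5, S7}; the 2 state(s) S4, S6 are never visited.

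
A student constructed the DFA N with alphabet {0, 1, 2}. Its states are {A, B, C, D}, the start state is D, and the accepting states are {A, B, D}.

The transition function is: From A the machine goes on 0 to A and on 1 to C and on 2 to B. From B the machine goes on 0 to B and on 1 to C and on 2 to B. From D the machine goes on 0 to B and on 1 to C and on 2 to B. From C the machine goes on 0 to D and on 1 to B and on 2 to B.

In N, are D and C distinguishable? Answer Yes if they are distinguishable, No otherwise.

First remove the unreachable states {A}; 3 states remain.
P0 = {B,D} | {C}.
Stable partition: {B,D} | {C} — 2 equivalence classes.
D and C end up in different blocks, so they are distinguishable. For instance, the string 'ε' is accepted from only D.

Yes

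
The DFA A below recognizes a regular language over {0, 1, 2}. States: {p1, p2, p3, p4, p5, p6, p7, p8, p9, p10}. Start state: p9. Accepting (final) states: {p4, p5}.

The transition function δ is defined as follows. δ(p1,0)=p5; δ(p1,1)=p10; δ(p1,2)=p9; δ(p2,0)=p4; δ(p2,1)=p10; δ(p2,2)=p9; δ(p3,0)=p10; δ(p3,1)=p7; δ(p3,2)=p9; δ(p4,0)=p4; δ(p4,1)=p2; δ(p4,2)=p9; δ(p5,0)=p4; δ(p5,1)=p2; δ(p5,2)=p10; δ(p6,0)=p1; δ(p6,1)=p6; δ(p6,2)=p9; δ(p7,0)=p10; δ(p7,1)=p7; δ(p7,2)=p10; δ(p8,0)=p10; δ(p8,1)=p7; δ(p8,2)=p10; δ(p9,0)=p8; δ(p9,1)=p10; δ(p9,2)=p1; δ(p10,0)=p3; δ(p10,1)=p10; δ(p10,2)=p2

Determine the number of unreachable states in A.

1

No path from p9 leads to p6; the other 9 states are all reachable.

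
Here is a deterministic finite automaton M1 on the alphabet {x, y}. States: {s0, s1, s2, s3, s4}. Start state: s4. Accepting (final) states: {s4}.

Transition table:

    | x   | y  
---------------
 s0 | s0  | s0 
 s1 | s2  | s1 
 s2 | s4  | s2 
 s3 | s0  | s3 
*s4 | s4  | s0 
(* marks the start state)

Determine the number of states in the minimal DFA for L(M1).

First remove the unreachable states {s1,s2,s3}; 2 states remain.
Start with accepting vs non-accepting: {s4} | {s0}.
Stable partition: {s4} | {s0} — 2 equivalence classes.

2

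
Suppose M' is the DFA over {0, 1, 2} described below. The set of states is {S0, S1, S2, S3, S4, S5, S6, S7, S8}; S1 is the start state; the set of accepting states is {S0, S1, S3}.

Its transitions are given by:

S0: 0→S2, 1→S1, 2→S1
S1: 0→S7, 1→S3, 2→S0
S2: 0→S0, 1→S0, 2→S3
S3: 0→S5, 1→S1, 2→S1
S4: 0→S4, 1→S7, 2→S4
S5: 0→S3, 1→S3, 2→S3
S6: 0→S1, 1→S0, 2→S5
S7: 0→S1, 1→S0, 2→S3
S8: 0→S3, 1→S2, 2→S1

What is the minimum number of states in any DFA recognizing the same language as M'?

Reachable states from the start: {S0,S1,S2,S3,S5,S7}. Unreachable: {S4,S6,S8} — drop them.
Initial partition by acceptance: {S0,S1,S3} | {S2,S5,S7}.
Stable partition: {S0,S1,S3} | {S2,S5,S7} — 2 equivalence classes.

2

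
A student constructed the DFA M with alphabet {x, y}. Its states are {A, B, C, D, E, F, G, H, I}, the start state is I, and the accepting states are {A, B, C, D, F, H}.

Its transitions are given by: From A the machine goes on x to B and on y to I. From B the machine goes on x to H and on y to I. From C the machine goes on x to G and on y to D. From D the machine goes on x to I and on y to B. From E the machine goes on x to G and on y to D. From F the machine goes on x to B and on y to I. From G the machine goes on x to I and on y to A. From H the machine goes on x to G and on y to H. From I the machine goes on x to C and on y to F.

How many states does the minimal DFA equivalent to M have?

States {E} cannot be reached from the start state, so discard them.
Initial partition by acceptance: {A,B,C,D,F,H} | {G,I}.
Split {A,B,C,D,F,H} by δ(·,x) → {A,B,F} and {C,D,H}.
On input x, block {A,B,F} splits into {A,F} and {B}.
Split {G,I} by δ(·,x) → {G} and {I}.
Refine {C,D,H} on symbol x: members go to different blocks, giving {C,H} and {D}.
Split {C,H} by δ(·,y) → {C} and {H}.
The partition is now stable with 7 blocks: {A,F} | {G} | {C} | {B} | {I} | {D} | {H}.

7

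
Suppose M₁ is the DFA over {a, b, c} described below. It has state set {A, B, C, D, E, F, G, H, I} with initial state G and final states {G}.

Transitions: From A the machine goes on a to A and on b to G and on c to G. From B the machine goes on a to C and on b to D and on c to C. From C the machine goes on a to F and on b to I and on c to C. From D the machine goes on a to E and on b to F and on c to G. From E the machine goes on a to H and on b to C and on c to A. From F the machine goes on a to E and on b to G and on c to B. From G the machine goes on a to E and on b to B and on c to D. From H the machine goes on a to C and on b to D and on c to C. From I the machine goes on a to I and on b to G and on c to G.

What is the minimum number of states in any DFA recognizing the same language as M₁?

P0 = {G} | {A,B,C,D,E,F,H,I}.
Split {A,B,C,D,E,F,H,I} by δ(·,b) → {B,C,D,E,H} and {A,F,I}.
Split {B,C,D,E,H} by δ(·,a) → {B,D,E,H} and {C}.
On input a, block {B,D,E,H} splits into {B,H} and {D,E}.
On input a, block {A,F,I} splits into {A,I} and {F}.
Refine {D,E} on symbol a: members go to different blocks, giving {D} and {E}.
The partition is now stable with 7 blocks: {G} | {B,H} | {A,I} | {C} | {D} | {F} | {E}.

7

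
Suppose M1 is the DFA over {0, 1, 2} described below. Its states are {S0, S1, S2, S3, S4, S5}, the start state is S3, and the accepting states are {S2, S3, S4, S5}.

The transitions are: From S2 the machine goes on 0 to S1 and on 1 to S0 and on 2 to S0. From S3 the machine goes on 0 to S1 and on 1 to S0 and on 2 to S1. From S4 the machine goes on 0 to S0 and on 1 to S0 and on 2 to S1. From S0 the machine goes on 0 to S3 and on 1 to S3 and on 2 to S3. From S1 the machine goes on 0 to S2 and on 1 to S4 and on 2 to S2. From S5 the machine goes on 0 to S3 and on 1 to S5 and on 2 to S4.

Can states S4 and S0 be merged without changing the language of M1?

Reachable states from the start: {S0,S1,S2,S3,S4}. Unreachable: {S5} — drop them.
P0 = {S2,S3,S4} | {S0,S1}.
The partition is now stable with 2 blocks: {S2,S3,S4} | {S0,S1}.
S4 and S0 end up in different blocks, so they are distinguishable. For instance, the string 'ε' is accepted from only S4.

No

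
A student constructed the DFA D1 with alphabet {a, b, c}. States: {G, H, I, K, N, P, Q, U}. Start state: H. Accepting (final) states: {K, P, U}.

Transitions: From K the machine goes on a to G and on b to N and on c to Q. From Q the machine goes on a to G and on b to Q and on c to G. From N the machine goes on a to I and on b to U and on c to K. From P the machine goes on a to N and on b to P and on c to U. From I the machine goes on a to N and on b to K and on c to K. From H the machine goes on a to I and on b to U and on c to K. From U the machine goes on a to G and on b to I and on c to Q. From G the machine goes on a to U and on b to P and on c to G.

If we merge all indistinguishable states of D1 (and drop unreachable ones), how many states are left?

P0 = {K,P,U} | {G,H,I,N,Q}.
Refine {K,P,U} on symbol b: members go to different blocks, giving {K,U} and {P}.
On input a, block {G,H,I,N,Q} splits into {H,I,N,Q} and {G}.
Refine {H,I,N,Q} on symbol a: members go to different blocks, giving {H,I,N} and {Q}.
No further refinement is possible. Final partition (5 blocks): {K,U} | {H,I,N} | {P} | {G} | {Q}.

5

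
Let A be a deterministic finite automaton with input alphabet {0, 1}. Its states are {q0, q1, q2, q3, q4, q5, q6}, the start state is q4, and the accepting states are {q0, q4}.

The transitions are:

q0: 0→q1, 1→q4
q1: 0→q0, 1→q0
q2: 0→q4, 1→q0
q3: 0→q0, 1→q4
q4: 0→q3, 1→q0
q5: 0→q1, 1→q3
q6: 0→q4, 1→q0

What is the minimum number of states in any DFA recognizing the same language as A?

2

States {q2,q5,q6} cannot be reached from the start state, so discard them.
Initial partition by acceptance: {q0,q4} | {q1,q3}.
Stable partition: {q0,q4} | {q1,q3} — 2 equivalence classes.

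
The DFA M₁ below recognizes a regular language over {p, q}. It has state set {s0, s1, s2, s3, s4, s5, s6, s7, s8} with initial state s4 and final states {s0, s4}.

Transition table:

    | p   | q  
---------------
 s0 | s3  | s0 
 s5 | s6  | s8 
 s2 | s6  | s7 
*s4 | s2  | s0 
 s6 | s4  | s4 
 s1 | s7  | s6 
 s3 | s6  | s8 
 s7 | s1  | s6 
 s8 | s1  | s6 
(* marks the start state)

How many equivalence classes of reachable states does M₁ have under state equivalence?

Reachable states from the start: {s0,s1,s2,s3,s4,s6,s7,s8}. Unreachable: {s5} — drop them.
Start with accepting vs non-accepting: {s0,s4} | {s1,s2,s3,s6,s7,s8}.
Refine {s1,s2,s3,s6,s7,s8} on symbol p: members go to different blocks, giving {s1,s2,s3,s7,s8} and {s6}.
On input p, block {s1,s2,s3,s7,s8} splits into {s1,s7,s8} and {s2,s3}.
No further refinement is possible. Final partition (4 blocks): {s0,s4} | {s1,s7,s8} | {s6} | {s2,s3}.

4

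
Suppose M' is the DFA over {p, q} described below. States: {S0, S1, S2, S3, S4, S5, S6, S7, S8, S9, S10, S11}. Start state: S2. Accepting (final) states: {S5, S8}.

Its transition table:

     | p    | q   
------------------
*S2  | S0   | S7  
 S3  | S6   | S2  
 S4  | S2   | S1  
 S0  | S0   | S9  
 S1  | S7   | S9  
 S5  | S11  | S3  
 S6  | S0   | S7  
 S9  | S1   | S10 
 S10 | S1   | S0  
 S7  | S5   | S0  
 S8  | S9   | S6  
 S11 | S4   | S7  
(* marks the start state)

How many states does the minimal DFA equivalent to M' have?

States {S8} cannot be reached from the start state, so discard them.
Initial partition by acceptance: {S5} | {S0,S1,S2,S3,S4,S6,S7,S9,S10,S11}.
Split {S0,S1,S2,S3,S4,S6,S7,S9,S10,S11} by δ(·,p) → {S0,S1,S2,S3,S4,S6,S9,S10,S11} and {S7}.
Split {S0,S1,S2,S3,S4,S6,S9,S10,S11} by δ(·,p) → {S0,S2,S3,S4,S6,S9,S10,S11} and {S1}.
Split {S0,S2,S3,S4,S6,S9,S10,S11} by δ(·,p) → {S0,S2,S3,S4,S6,S11} and {S9,S10}.
Refine {S0,S2,S3,S4,S6,S11} on symbol q: members go to different blocks, giving {S2,S6,S11} and {S0} and {S3} and {S4}.
Split {S2,S6,S11} by δ(·,p) → {S2,S6} and {S11}.
Split {S9,S10} by δ(·,q) → {S9} and {S10}.
The partition is now stable with 10 blocks: {S5} | {S2,S6} | {S7} | {S1} | {S9} | {S0} | {S3} | {S4} | {S11} | {S10}.

10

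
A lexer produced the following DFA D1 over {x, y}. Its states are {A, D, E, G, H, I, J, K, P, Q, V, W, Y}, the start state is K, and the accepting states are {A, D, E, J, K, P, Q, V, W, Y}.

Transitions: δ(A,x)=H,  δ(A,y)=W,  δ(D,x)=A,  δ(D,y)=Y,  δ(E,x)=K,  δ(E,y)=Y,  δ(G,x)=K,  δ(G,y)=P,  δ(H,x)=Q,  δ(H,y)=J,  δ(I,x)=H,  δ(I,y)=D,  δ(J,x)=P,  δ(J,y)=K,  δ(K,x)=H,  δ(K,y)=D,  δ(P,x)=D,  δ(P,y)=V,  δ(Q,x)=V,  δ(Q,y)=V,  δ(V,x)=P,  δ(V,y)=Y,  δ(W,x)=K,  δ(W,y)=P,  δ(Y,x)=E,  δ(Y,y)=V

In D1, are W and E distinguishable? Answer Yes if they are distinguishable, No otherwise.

No

First remove the unreachable states {G,I}; 11 states remain.
P0 = {A,D,E,J,K,P,Q,V,W,Y} | {H}.
Refine {A,D,E,J,K,P,Q,V,W,Y} on symbol x: members go to different blocks, giving {D,E,J,P,Q,V,W,Y} and {A,K}.
Refine {D,E,J,P,Q,V,W,Y} on symbol x: members go to different blocks, giving {J,P,Q,V,Y} and {D,E,W}.
Split {J,P,Q,V,Y} by δ(·,x) → {J,Q,V} and {P,Y}.
On input x, block {J,Q,V} splits into {J,V} and {Q}.
Refine {J,V} on symbol y: members go to different blocks, giving {J} and {V}.
The partition is now stable with 7 blocks: {J} | {H} | {A,K} | {D,E,W} | {P,Y} | {Q} | {V}.
W and E lie in the same block of the stable partition, so they are equivalent — no string distinguishes them.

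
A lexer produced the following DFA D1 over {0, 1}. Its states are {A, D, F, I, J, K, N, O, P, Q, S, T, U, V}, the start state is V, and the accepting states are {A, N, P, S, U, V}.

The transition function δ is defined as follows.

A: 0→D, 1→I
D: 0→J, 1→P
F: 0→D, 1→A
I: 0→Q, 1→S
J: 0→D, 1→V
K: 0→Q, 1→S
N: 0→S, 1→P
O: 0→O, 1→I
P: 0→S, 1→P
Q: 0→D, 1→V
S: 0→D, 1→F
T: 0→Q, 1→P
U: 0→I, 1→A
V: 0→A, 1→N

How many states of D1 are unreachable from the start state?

4

BFS from V reaches {A, D, F, I, J, N, P, Q, S, V}; the 4 state(s) K, O, T, U are never visited.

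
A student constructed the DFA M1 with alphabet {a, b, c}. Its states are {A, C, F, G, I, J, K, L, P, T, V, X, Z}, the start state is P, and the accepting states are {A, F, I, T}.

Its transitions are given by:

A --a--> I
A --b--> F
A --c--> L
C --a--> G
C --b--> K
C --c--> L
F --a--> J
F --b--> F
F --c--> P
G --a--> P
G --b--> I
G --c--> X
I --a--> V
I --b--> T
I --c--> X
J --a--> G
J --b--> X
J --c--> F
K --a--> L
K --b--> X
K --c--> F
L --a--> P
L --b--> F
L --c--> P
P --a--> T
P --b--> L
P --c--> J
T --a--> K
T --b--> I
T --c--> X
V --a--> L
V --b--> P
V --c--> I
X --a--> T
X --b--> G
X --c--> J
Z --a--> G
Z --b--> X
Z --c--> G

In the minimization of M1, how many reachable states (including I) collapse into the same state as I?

First remove the unreachable states {A,C,Z}; 10 states remain.
Initial partition by acceptance: {F,I,T} | {G,J,K,L,P,V,X}.
On input a, block {G,J,K,L,P,V,X} splits into {G,J,K,L,V} and {P,X}.
On input a, block {G,J,K,L,V} splits into {J,K,V} and {G,L}.
The partition is now stable with 4 blocks: {F,I,T} | {J,K,V} | {P,X} | {G,L}.
The equivalence class containing I is {F,I,T}, of size 3.

3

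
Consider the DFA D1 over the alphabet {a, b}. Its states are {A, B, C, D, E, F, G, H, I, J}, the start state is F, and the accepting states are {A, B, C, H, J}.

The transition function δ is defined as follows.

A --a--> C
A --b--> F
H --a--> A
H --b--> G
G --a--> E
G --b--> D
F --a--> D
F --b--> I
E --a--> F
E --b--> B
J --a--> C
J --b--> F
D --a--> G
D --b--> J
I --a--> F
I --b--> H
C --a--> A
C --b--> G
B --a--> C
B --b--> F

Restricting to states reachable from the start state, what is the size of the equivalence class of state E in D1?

All states are reachable from the start state.
Initial partition by acceptance: {A,B,C,H,J} | {D,E,F,G,I}.
On input b, block {D,E,F,G,I} splits into {D,E,I} and {F,G}.
Stable partition: {A,B,C,H,J} | {D,E,I} | {F,G} — 3 equivalence classes.
State E belongs to the block {D,E,I}, which has 3 states.

3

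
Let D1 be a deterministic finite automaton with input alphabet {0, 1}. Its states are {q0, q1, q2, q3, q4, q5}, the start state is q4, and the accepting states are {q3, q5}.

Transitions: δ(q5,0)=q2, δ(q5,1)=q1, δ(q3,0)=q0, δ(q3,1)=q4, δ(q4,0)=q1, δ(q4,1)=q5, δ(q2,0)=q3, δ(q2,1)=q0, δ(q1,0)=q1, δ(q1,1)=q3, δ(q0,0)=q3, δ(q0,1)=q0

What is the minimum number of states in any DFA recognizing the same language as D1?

3

Start with accepting vs non-accepting: {q3,q5} | {q0,q1,q2,q4}.
Refine {q0,q1,q2,q4} on symbol 0: members go to different blocks, giving {q0,q2} and {q1,q4}.
Stable partition: {q3,q5} | {q0,q2} | {q1,q4} — 3 equivalence classes.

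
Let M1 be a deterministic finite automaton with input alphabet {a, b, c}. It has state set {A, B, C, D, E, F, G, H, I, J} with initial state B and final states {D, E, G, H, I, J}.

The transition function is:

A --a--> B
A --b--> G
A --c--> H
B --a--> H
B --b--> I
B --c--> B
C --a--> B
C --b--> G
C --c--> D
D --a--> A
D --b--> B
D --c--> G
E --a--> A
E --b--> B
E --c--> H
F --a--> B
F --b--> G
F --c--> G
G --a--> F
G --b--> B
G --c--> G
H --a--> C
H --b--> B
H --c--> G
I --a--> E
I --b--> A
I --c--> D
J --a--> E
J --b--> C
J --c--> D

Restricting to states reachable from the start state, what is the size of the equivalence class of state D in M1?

4

States {J} cannot be reached from the start state, so discard them.
Start with accepting vs non-accepting: {D,E,G,H,I} | {A,B,C,F}.
Refine {D,E,G,H,I} on symbol a: members go to different blocks, giving {D,E,G,H} and {I}.
Split {A,B,C,F} by δ(·,a) → {A,C,F} and {B}.
No further refinement is possible. Final partition (4 blocks): {D,E,G,H} | {A,C,F} | {I} | {B}.
State D belongs to the block {D,E,G,H}, which has 4 states.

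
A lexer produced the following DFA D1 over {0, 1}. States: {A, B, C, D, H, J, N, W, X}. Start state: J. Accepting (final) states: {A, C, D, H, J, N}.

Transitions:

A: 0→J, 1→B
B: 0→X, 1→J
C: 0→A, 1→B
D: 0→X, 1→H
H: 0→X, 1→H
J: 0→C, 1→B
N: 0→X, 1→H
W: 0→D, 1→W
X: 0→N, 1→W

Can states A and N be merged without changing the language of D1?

No

All states are reachable from the start state.
Initial partition by acceptance: {A,C,D,H,J,N} | {B,W,X}.
Split {A,C,D,H,J,N} by δ(·,0) → {A,C,J} and {D,H,N}.
Refine {B,W,X} on symbol 0: members go to different blocks, giving {W,X} and {B}.
The partition is now stable with 4 blocks: {A,C,J} | {W,X} | {D,H,N} | {B}.
A and N end up in different blocks, so they are distinguishable. For instance, the string '0' is accepted from only A.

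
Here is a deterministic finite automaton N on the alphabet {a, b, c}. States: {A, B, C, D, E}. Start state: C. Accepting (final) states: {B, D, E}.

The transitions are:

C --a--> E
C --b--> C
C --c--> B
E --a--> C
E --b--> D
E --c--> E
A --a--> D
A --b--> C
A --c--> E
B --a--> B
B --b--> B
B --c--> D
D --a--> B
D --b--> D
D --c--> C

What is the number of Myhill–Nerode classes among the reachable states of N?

First remove the unreachable states {A}; 4 states remain.
P0 = {B,D,E} | {C}.
On input a, block {B,D,E} splits into {B,D} and {E}.
On input c, block {B,D} splits into {B} and {D}.
The partition is now stable with 4 blocks: {B} | {C} | {E} | {D}.

4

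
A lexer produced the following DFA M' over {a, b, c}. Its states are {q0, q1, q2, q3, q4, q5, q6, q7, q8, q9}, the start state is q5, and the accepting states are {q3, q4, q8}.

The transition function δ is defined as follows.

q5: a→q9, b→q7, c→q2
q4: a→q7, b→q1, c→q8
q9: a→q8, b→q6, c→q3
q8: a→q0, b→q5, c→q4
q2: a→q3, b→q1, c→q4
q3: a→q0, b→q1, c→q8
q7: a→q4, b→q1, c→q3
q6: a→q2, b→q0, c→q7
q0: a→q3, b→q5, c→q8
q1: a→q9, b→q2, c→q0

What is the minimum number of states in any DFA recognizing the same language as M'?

Every state is reachable, so we keep all 10.
P0 = {q3,q4,q8} | {q0,q1,q2,q5,q6,q7,q9}.
On input a, block {q0,q1,q2,q5,q6,q7,q9} splits into {q0,q2,q7,q9} and {q1,q5,q6}.
No further refinement is possible. Final partition (3 blocks): {q3,q4,q8} | {q0,q2,q7,q9} | {q1,q5,q6}.

3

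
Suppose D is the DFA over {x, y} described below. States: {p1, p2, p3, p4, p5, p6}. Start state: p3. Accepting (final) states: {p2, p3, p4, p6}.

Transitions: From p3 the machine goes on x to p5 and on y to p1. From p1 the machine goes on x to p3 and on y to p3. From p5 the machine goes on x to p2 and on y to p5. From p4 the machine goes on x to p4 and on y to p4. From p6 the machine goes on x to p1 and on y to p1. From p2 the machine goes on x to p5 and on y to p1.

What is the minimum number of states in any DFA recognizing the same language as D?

3

Reachable states from the start: {p1,p2,p3,p5}. Unreachable: {p4,p6} — drop them.
P0 = {p2,p3} | {p1,p5}.
On input y, block {p1,p5} splits into {p1} and {p5}.
Stable partition: {p2,p3} | {p1} | {p5} — 3 equivalence classes.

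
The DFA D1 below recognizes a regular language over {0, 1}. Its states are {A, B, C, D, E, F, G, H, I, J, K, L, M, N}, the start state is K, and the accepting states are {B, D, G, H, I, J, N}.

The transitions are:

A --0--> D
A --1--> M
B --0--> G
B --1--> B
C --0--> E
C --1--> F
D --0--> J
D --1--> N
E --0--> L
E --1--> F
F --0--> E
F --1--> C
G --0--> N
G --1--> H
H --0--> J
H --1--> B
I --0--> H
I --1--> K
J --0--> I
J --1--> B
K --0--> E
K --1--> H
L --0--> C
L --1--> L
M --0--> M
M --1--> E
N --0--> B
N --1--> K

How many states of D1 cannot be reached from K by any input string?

3

Starting at K and following transitions, the reachable set is {B, C, E, F, G, H, I, J, K, L, N}. That leaves A, D, M unreachable — 3 in total.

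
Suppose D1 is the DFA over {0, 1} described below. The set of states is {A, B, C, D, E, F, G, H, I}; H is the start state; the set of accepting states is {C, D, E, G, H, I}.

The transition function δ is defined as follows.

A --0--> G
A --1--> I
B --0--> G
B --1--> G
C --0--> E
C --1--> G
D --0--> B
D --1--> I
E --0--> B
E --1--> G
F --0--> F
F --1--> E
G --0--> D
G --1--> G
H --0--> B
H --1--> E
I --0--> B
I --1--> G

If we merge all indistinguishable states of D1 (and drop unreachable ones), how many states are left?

Reachable states from the start: {B,D,E,G,H,I}. Unreachable: {A,C,F} — drop them.
Start with accepting vs non-accepting: {D,E,G,H,I} | {B}.
Refine {D,E,G,H,I} on symbol 0: members go to different blocks, giving {D,E,H,I} and {G}.
Split {D,E,H,I} by δ(·,1) → {D,H} and {E,I}.
Stable partition: {D,H} | {B} | {G} | {E,I} — 4 equivalence classes.

4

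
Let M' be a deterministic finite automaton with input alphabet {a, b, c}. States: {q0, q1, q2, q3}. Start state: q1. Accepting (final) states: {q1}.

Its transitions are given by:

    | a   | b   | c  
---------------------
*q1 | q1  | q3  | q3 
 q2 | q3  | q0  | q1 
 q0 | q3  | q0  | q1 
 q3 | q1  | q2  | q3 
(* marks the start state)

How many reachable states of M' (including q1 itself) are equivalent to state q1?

1

All states are reachable from the start state.
Initial partition by acceptance: {q1} | {q0,q2,q3}.
On input a, block {q0,q2,q3} splits into {q0,q2} and {q3}.
Stable partition: {q1} | {q0,q2} | {q3} — 3 equivalence classes.
State q1 belongs to the block {q1}, which has 1 states.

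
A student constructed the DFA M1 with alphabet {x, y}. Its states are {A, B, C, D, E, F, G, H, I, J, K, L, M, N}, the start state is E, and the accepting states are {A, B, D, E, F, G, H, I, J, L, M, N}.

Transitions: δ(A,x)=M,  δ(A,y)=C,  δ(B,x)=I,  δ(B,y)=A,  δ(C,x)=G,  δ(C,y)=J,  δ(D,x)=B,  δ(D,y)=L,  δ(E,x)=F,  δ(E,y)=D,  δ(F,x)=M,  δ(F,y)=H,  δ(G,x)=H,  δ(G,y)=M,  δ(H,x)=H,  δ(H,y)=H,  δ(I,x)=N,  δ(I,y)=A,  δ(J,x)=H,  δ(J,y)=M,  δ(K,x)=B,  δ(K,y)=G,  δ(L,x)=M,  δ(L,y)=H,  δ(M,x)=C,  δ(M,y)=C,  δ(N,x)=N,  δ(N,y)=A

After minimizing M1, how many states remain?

States {K} cannot be reached from the start state, so discard them.
Initial partition by acceptance: {A,B,D,E,F,G,H,I,J,L,M,N} | {C}.
Refine {A,B,D,E,F,G,H,I,J,L,M,N} on symbol x: members go to different blocks, giving {A,B,D,E,F,G,H,I,J,L,N} and {M}.
On input x, block {A,B,D,E,F,G,H,I,J,L,N} splits into {B,D,E,G,H,I,J,N} and {A,F,L}.
On input x, block {B,D,E,G,H,I,J,N} splits into {B,D,G,H,I,J,N} and {E}.
Split {B,D,G,H,I,J,N} by δ(·,y) → {B,D,I,N} and {G,J} and {H}.
Refine {A,F,L} on symbol y: members go to different blocks, giving {F,L} and {A}.
On input y, block {B,D,I,N} splits into {B,I,N} and {D}.
No further refinement is possible. Final partition (9 blocks): {B,I,N} | {C} | {M} | {F,L} | {E} | {G,J} | {H} | {A} | {D}.

9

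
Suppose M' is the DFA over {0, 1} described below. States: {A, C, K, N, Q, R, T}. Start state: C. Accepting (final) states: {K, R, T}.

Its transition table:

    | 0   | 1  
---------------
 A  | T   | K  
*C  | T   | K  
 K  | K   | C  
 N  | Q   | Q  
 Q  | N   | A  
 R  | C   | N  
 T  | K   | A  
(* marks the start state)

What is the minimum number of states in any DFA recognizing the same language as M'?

First remove the unreachable states {N,Q,R}; 4 states remain.
Start with accepting vs non-accepting: {K,T} | {A,C}.
The partition is now stable with 2 blocks: {K,T} | {A,C}.

2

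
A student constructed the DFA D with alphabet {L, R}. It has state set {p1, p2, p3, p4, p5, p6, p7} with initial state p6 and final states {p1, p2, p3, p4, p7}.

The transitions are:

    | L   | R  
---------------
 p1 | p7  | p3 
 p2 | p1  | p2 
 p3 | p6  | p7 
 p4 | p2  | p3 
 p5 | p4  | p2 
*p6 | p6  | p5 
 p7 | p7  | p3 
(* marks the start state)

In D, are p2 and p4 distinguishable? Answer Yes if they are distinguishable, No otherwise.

Yes

Every state is reachable, so we keep all 7.
Initial partition by acceptance: {p1,p2,p3,p4,p7} | {p5,p6}.
Refine {p1,p2,p3,p4,p7} on symbol L: members go to different blocks, giving {p1,p2,p4,p7} and {p3}.
Refine {p1,p2,p4,p7} on symbol R: members go to different blocks, giving {p1,p4,p7} and {p2}.
Refine {p1,p4,p7} on symbol L: members go to different blocks, giving {p1,p7} and {p4}.
On input L, block {p5,p6} splits into {p5} and {p6}.
Stable partition: {p1,p7} | {p5} | {p3} | {p2} | {p4} | {p6} — 6 equivalence classes.
p2 and p4 end up in different blocks, so they are distinguishable. For instance, the string 'RL' is accepted from only p2.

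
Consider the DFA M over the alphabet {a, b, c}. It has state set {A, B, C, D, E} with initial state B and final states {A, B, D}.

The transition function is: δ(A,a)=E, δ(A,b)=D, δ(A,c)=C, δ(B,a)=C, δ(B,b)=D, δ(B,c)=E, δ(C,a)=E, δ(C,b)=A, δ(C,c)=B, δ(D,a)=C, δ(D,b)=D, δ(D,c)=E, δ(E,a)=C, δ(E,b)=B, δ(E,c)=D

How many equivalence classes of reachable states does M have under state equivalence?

2

Every state is reachable, so we keep all 5.
P0 = {A,B,D} | {C,E}.
Stable partition: {A,B,D} | {C,E} — 2 equivalence classes.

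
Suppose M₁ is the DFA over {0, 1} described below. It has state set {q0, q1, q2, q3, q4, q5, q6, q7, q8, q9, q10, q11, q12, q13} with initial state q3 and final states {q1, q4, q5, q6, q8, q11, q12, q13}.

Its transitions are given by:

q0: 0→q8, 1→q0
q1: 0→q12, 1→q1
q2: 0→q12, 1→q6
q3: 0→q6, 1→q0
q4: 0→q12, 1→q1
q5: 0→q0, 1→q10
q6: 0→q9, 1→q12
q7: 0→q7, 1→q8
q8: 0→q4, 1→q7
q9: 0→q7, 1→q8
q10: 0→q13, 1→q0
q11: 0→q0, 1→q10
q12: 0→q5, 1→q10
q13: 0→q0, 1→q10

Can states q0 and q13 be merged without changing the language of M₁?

First remove the unreachable states {q2,q11}; 12 states remain.
Start with accepting vs non-accepting: {q1,q4,q5,q6,q8,q12,q13} | {q0,q3,q7,q9,q10}.
Refine {q1,q4,q5,q6,q8,q12,q13} on symbol 0: members go to different blocks, giving {q1,q4,q8,q12} and {q5,q6,q13}.
Split {q1,q4,q8,q12} by δ(·,0) → {q1,q4,q8} and {q12}.
Split {q1,q4,q8} by δ(·,0) → {q1,q4} and {q8}.
Split {q0,q3,q7,q9,q10} by δ(·,0) → {q3,q10} and {q7,q9} and {q0}.
Refine {q5,q6,q13} on symbol 0: members go to different blocks, giving {q5,q13} and {q6}.
Refine {q3,q10} on symbol 0: members go to different blocks, giving {q3} and {q10}.
Stable partition: {q1,q4} | {q3} | {q5,q13} | {q12} | {q8} | {q7,q9} | {q0} | {q6} | {q10} — 9 equivalence classes.
q0 and q13 end up in different blocks, so they are distinguishable. For instance, the string 'ε' is accepted from only q13.

No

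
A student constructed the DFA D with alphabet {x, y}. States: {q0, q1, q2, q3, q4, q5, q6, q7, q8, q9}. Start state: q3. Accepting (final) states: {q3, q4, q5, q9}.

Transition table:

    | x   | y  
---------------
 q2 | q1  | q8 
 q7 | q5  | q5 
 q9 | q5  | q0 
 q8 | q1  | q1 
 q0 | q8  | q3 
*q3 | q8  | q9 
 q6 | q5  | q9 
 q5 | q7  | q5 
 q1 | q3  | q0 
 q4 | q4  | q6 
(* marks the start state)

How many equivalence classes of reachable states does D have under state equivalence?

7

Reachable states from the start: {q0,q1,q3,q5,q7,q8,q9}. Unreachable: {q2,q4,q6} — drop them.
Initial partition by acceptance: {q3,q5,q9} | {q0,q1,q7,q8}.
Refine {q3,q5,q9} on symbol x: members go to different blocks, giving {q3,q5} and {q9}.
Refine {q3,q5} on symbol y: members go to different blocks, giving {q3} and {q5}.
Split {q0,q1,q7,q8} by δ(·,x) → {q0,q8} and {q1} and {q7}.
Refine {q0,q8} on symbol x: members go to different blocks, giving {q0} and {q8}.
No further refinement is possible. Final partition (7 blocks): {q3} | {q0} | {q9} | {q5} | {q1} | {q7} | {q8}.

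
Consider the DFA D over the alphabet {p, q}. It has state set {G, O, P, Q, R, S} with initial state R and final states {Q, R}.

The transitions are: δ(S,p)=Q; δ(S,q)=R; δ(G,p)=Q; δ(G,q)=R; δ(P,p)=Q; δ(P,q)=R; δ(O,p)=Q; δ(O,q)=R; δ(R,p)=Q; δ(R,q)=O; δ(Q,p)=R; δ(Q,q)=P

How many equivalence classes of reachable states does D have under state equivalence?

2

Reachable states from the start: {O,P,Q,R}. Unreachable: {G,S} — drop them.
Initial partition by acceptance: {Q,R} | {O,P}.
Stable partition: {Q,R} | {O,P} — 2 equivalence classes.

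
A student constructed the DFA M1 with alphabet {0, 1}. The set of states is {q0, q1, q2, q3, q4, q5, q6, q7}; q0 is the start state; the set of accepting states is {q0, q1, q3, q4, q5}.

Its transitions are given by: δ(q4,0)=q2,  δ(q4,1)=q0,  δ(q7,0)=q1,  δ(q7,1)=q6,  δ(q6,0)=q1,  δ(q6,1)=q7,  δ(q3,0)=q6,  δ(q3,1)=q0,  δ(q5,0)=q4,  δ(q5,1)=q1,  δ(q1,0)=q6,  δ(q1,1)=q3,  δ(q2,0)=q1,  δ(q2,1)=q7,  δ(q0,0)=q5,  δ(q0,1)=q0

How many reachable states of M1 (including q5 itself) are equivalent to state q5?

Every state is reachable, so we keep all 8.
Initial partition by acceptance: {q0,q1,q3,q4,q5} | {q2,q6,q7}.
On input 0, block {q0,q1,q3,q4,q5} splits into {q1,q3,q4} and {q0,q5}.
Split {q1,q3,q4} by δ(·,1) → {q3,q4} and {q1}.
Split {q0,q5} by δ(·,0) → {q0} and {q5}.
Stable partition: {q3,q4} | {q2,q6,q7} | {q0} | {q1} | {q5} — 5 equivalence classes.
The equivalence class containing q5 is {q5}, of size 1.

1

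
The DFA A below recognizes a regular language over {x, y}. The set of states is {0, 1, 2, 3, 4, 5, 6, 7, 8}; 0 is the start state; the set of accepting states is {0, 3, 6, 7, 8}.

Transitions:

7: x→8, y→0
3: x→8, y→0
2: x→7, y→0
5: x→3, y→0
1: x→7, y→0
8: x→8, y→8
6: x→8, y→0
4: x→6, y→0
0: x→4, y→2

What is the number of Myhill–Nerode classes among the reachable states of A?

First remove the unreachable states {1,3,5}; 6 states remain.
Initial partition by acceptance: {0,6,7,8} | {2,4}.
Refine {0,6,7,8} on symbol x: members go to different blocks, giving {6,7,8} and {0}.
Refine {6,7,8} on symbol y: members go to different blocks, giving {6,7} and {8}.
The partition is now stable with 4 blocks: {6,7} | {2,4} | {0} | {8}.

4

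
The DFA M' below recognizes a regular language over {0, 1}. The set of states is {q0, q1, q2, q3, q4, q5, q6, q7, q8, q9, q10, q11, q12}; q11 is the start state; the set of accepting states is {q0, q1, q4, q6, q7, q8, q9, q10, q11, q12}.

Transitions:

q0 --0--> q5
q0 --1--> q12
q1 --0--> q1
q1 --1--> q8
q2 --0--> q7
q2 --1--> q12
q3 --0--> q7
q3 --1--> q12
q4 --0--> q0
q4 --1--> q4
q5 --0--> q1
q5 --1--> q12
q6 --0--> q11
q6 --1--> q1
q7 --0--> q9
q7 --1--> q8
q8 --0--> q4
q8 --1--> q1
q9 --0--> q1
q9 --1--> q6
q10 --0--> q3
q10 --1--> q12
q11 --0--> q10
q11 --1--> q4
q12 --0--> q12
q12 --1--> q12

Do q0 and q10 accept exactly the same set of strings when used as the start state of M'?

Reachable states from the start: {q0,q1,q3,q4,q5,q6,q7,q8,q9,q10,q11,q12}. Unreachable: {q2} — drop them.
P0 = {q0,q1,q4,q6,q7,q8,q9,q10,q11,q12} | {q3,q5}.
Refine {q0,q1,q4,q6,q7,q8,q9,q10,q11,q12} on symbol 0: members go to different blocks, giving {q1,q4,q6,q7,q8,q9,q11,q12} and {q0,q10}.
Split {q1,q4,q6,q7,q8,q9,q11,q12} by δ(·,0) → {q1,q6,q7,q8,q9,q12} and {q4,q11}.
Refine {q1,q6,q7,q8,q9,q12} on symbol 0: members go to different blocks, giving {q1,q7,q9,q12} and {q6,q8}.
Split {q1,q7,q9,q12} by δ(·,1) → {q1,q7,q9} and {q12}.
No further refinement is possible. Final partition (6 blocks): {q1,q7,q9} | {q3,q5} | {q0,q10} | {q4,q11} | {q6,q8} | {q12}.
q0 and q10 lie in the same block of the stable partition, so they are equivalent — no string distinguishes them.

Yes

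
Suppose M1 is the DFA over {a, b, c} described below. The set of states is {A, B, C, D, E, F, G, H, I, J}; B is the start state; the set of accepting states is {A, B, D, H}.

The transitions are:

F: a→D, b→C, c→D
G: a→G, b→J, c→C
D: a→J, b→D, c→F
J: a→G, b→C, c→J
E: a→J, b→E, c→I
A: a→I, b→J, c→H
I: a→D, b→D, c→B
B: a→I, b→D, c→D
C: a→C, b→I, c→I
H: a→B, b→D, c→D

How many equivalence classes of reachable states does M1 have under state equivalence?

7

First remove the unreachable states {A,E,H}; 7 states remain.
P0 = {B,D} | {C,F,G,I,J}.
On input c, block {B,D} splits into {B} and {D}.
On input a, block {C,F,G,I,J} splits into {C,G,J} and {F,I}.
Refine {C,G,J} on symbol b: members go to different blocks, giving {G,J} and {C}.
Split {G,J} by δ(·,b) → {G} and {J}.
Split {F,I} by δ(·,b) → {F} and {I}.
The partition is now stable with 7 blocks: {B} | {G} | {D} | {F} | {C} | {J} | {I}.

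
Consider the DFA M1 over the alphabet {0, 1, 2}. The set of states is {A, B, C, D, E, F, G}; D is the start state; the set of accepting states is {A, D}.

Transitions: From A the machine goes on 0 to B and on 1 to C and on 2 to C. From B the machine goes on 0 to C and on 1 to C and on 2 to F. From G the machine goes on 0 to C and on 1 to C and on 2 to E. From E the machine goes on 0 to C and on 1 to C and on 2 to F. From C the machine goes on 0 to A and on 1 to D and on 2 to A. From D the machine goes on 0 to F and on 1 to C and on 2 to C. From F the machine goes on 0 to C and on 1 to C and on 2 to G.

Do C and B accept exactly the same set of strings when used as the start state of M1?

Every state is reachable, so we keep all 7.
Start with accepting vs non-accepting: {A,D} | {B,C,E,F,G}.
Split {B,C,E,F,G} by δ(·,0) → {B,E,F,G} and {C}.
Stable partition: {A,D} | {B,E,F,G} | {C} — 3 equivalence classes.
C and B end up in different blocks, so they are distinguishable. For instance, the string '0' is accepted from only C.

No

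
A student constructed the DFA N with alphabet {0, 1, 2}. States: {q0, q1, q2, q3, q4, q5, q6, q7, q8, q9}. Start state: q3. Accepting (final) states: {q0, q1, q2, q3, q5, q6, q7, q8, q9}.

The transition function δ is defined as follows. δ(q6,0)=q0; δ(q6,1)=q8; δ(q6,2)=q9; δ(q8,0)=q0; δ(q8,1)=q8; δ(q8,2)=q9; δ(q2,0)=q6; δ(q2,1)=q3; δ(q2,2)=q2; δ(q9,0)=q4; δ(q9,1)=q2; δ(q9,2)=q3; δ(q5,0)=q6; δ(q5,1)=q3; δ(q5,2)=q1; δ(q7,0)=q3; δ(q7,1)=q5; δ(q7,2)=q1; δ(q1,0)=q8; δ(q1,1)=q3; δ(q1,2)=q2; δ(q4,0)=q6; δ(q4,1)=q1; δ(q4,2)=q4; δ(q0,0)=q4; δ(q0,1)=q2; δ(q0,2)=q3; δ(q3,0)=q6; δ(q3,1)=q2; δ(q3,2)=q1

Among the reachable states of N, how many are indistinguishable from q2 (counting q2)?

3

First remove the unreachable states {q5,q7}; 8 states remain.
Initial partition by acceptance: {q0,q1,q2,q3,q6,q8,q9} | {q4}.
On input 0, block {q0,q1,q2,q3,q6,q8,q9} splits into {q1,q2,q3,q6,q8} and {q0,q9}.
On input 0, block {q1,q2,q3,q6,q8} splits into {q1,q2,q3} and {q6,q8}.
Stable partition: {q1,q2,q3} | {q4} | {q0,q9} | {q6,q8} — 4 equivalence classes.
The equivalence class containing q2 is {q1,q2,q3}, of size 3.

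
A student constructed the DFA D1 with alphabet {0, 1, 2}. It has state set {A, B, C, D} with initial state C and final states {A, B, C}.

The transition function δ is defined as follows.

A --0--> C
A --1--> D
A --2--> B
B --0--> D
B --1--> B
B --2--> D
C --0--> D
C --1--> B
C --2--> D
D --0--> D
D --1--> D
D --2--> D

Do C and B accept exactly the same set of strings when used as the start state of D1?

Reachable states from the start: {B,C,D}. Unreachable: {A} — drop them.
Initial partition by acceptance: {B,C} | {D}.
The partition is now stable with 2 blocks: {B,C} | {D}.
C and B lie in the same block of the stable partition, so they are equivalent — no string distinguishes them.

Yes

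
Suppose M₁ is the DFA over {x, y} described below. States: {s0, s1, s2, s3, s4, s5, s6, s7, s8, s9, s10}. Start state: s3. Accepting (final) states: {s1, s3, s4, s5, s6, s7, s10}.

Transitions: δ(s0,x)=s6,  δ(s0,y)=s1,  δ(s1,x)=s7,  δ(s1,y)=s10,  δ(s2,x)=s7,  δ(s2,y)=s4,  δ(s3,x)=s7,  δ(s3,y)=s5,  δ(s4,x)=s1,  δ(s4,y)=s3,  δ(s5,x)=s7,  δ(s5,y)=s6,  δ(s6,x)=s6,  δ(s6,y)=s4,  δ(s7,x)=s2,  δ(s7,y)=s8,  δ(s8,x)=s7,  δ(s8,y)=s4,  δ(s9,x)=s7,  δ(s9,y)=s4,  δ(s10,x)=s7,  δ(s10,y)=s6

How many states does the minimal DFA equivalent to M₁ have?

States {s0,s9} cannot be reached from the start state, so discard them.
Start with accepting vs non-accepting: {s1,s3,s4,s5,s6,s7,s10} | {s2,s8}.
On input x, block {s1,s3,s4,s5,s6,s7,s10} splits into {s1,s3,s4,s5,s6,s10} and {s7}.
Split {s1,s3,s4,s5,s6,s10} by δ(·,x) → {s1,s3,s5,s10} and {s4,s6}.
On input y, block {s1,s3,s5,s10} splits into {s1,s3} and {s5,s10}.
Split {s4,s6} by δ(·,x) → {s4} and {s6}.
The partition is now stable with 6 blocks: {s1,s3} | {s2,s8} | {s7} | {s4} | {s5,s10} | {s6}.

6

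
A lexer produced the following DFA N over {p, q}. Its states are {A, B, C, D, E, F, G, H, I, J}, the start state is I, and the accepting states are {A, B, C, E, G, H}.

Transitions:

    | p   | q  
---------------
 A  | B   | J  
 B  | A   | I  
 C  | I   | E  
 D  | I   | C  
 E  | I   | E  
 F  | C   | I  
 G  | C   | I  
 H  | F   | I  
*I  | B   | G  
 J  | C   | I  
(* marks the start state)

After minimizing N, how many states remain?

6

States {D,F,H} cannot be reached from the start state, so discard them.
Initial partition by acceptance: {A,B,C,E,G} | {I,J}.
Refine {A,B,C,E,G} on symbol p: members go to different blocks, giving {A,B,G} and {C,E}.
On input p, block {A,B,G} splits into {A,B} and {G}.
Refine {I,J} on symbol p: members go to different blocks, giving {I} and {J}.
Refine {A,B} on symbol q: members go to different blocks, giving {A} and {B}.
The partition is now stable with 6 blocks: {A} | {I} | {C,E} | {G} | {J} | {B}.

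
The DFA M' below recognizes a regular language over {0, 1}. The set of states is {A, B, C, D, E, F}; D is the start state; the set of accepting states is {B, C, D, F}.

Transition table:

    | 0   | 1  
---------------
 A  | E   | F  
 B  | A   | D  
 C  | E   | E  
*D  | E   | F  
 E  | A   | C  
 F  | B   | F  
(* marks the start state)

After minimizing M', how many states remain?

Every state is reachable, so we keep all 6.
P0 = {B,C,D,F} | {A,E}.
Split {B,C,D,F} by δ(·,0) → {B,C,D} and {F}.
On input 1, block {B,C,D} splits into {B} and {C} and {D}.
On input 1, block {A,E} splits into {A} and {E}.
No further refinement is possible. Final partition (6 blocks): {B} | {A} | {F} | {C} | {D} | {E}.

6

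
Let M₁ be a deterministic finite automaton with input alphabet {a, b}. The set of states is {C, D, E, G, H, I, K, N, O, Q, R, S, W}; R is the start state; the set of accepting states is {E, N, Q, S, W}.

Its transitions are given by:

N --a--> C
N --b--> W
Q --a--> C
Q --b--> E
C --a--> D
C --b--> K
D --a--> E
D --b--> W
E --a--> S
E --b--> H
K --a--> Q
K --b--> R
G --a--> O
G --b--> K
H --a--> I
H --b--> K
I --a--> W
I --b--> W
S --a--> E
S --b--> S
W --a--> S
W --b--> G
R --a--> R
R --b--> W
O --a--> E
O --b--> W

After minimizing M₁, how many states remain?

Reachable states from the start: {C,D,E,G,H,I,K,O,Q,R,S,W}. Unreachable: {N} — drop them.
P0 = {E,Q,S,W} | {C,D,G,H,I,K,O,R}.
Refine {E,Q,S,W} on symbol a: members go to different blocks, giving {E,S,W} and {Q}.
On input b, block {E,S,W} splits into {E,W} and {S}.
Refine {C,D,G,H,I,K,O,R} on symbol a: members go to different blocks, giving {C,G,H,R} and {D,I,O} and {K}.
Split {C,G,H,R} by δ(·,a) → {C,G,H} and {R}.
Stable partition: {E,W} | {C,G,H} | {Q} | {S} | {D,I,O} | {K} | {R} — 7 equivalence classes.

7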